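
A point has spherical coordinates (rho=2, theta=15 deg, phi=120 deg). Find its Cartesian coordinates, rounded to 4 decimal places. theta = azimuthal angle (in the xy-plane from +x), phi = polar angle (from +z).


x = 2 * sin(120) * cos(15) = 1.673
y = 2 * sin(120) * sin(15) = 0.4483
z = 2 * cos(120) = -1

(1.673, 0.4483, -1)


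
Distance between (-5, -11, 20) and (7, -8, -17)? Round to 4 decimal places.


d = sqrt((7--5)^2 + (-8--11)^2 + (-17-20)^2) = 39.0128

39.0128


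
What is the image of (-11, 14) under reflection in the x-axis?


Reflection across x-axis: (x, y) -> (x, -y)
(-11, 14) -> (-11, -14)

(-11, -14)


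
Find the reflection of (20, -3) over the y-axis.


Reflection across y-axis: (x, y) -> (-x, y)
(20, -3) -> (-20, -3)

(-20, -3)


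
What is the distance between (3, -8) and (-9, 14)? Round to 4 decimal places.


d = sqrt((-9-3)^2 + (14--8)^2) = 25.0599

25.0599


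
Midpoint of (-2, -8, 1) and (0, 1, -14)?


Midpoint = ((-2+0)/2, (-8+1)/2, (1+-14)/2) = (-1, -3.5, -6.5)

(-1, -3.5, -6.5)


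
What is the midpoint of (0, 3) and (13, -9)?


Midpoint = ((0+13)/2, (3+-9)/2) = (6.5, -3)

(6.5, -3)


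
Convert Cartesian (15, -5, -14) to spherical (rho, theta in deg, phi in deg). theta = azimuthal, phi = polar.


rho = sqrt(15^2 + (-5)^2 + (-14)^2) = 21.1187
theta = atan2(-5, 15) = 341.5651 deg
phi = acos(-14/21.1187) = 131.5229 deg

rho = 21.1187, theta = 341.5651 deg, phi = 131.5229 deg


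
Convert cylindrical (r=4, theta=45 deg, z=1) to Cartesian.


x = 4 * cos(45) = 2.8284
y = 4 * sin(45) = 2.8284
z = 1

(2.8284, 2.8284, 1)


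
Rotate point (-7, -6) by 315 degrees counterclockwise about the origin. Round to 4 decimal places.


x' = -7*cos(315) - -6*sin(315) = -9.1924
y' = -7*sin(315) + -6*cos(315) = 0.7071

(-9.1924, 0.7071)


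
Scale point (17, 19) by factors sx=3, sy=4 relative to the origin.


Scaling: (x*sx, y*sy) = (17*3, 19*4) = (51, 76)

(51, 76)


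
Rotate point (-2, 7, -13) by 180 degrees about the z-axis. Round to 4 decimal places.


x' = -2*cos(180) - 7*sin(180) = 2
y' = -2*sin(180) + 7*cos(180) = -7
z' = -13

(2, -7, -13)


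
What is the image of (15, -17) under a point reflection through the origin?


Reflection through origin: (x, y) -> (-x, -y)
(15, -17) -> (-15, 17)

(-15, 17)


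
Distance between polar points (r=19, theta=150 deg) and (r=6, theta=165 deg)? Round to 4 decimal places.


d = sqrt(r1^2 + r2^2 - 2*r1*r2*cos(t2-t1))
d = sqrt(19^2 + 6^2 - 2*19*6*cos(165-150)) = 13.2954

13.2954


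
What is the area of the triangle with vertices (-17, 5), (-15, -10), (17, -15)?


Area = |x1(y2-y3) + x2(y3-y1) + x3(y1-y2)| / 2
= |-17*(-10--15) + -15*(-15-5) + 17*(5--10)| / 2
= 235

235


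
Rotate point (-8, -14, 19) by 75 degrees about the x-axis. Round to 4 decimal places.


x' = -8
y' = -14*cos(75) - 19*sin(75) = -21.9761
z' = -14*sin(75) + 19*cos(75) = -8.6054

(-8, -21.9761, -8.6054)


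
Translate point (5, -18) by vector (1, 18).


Translation: (x+dx, y+dy) = (5+1, -18+18) = (6, 0)

(6, 0)


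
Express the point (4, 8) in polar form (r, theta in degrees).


r = sqrt(4^2 + 8^2) = 8.9443
theta = atan2(8, 4) = 63.4349 degrees

r = 8.9443, theta = 63.4349 degrees


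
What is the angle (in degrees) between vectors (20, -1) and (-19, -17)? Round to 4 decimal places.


dot = 20*-19 + -1*-17 = -363
|u| = 20.025, |v| = 25.4951
cos(angle) = -0.711
angle = 135.3174 degrees

135.3174 degrees


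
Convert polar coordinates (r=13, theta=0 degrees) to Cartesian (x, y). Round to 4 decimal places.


x = 13 * cos(0) = 13
y = 13 * sin(0) = 0

(13, 0)


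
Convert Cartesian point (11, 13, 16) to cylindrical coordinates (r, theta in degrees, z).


r = sqrt(11^2 + 13^2) = 17.0294
theta = atan2(13, 11) = 49.7636 deg
z = 16

r = 17.0294, theta = 49.7636 deg, z = 16


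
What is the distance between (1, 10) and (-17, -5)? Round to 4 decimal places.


d = sqrt((-17-1)^2 + (-5-10)^2) = 23.4307

23.4307


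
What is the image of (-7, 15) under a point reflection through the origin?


Reflection through origin: (x, y) -> (-x, -y)
(-7, 15) -> (7, -15)

(7, -15)


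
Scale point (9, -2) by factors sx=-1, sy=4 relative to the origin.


Scaling: (x*sx, y*sy) = (9*-1, -2*4) = (-9, -8)

(-9, -8)


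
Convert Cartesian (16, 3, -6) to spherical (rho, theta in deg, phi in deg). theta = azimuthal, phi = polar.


rho = sqrt(16^2 + 3^2 + (-6)^2) = 17.3494
theta = atan2(3, 16) = 10.6197 deg
phi = acos(-6/17.3494) = 110.2327 deg

rho = 17.3494, theta = 10.6197 deg, phi = 110.2327 deg


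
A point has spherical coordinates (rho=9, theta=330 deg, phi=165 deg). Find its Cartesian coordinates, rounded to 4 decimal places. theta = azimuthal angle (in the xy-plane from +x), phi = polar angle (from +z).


x = 9 * sin(165) * cos(330) = 2.0173
y = 9 * sin(165) * sin(330) = -1.1647
z = 9 * cos(165) = -8.6933

(2.0173, -1.1647, -8.6933)


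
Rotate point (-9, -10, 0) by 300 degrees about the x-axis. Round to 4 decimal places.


x' = -9
y' = -10*cos(300) - 0*sin(300) = -5
z' = -10*sin(300) + 0*cos(300) = 8.6603

(-9, -5, 8.6603)


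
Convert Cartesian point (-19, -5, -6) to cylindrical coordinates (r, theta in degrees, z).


r = sqrt((-19)^2 + (-5)^2) = 19.6469
theta = atan2(-5, -19) = 194.7436 deg
z = -6

r = 19.6469, theta = 194.7436 deg, z = -6


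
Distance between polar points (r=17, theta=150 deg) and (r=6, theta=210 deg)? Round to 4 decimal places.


d = sqrt(r1^2 + r2^2 - 2*r1*r2*cos(t2-t1))
d = sqrt(17^2 + 6^2 - 2*17*6*cos(210-150)) = 14.9332

14.9332


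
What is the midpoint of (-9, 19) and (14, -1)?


Midpoint = ((-9+14)/2, (19+-1)/2) = (2.5, 9)

(2.5, 9)


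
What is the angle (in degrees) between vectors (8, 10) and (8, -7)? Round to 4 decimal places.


dot = 8*8 + 10*-7 = -6
|u| = 12.8062, |v| = 10.6301
cos(angle) = -0.0441
angle = 92.5261 degrees

92.5261 degrees


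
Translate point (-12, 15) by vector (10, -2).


Translation: (x+dx, y+dy) = (-12+10, 15+-2) = (-2, 13)

(-2, 13)


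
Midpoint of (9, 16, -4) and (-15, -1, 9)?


Midpoint = ((9+-15)/2, (16+-1)/2, (-4+9)/2) = (-3, 7.5, 2.5)

(-3, 7.5, 2.5)


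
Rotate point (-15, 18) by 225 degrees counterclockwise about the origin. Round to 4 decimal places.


x' = -15*cos(225) - 18*sin(225) = 23.3345
y' = -15*sin(225) + 18*cos(225) = -2.1213

(23.3345, -2.1213)


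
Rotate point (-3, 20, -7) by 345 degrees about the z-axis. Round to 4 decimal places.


x' = -3*cos(345) - 20*sin(345) = 2.2786
y' = -3*sin(345) + 20*cos(345) = 20.095
z' = -7

(2.2786, 20.095, -7)


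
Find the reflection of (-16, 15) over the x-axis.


Reflection across x-axis: (x, y) -> (x, -y)
(-16, 15) -> (-16, -15)

(-16, -15)


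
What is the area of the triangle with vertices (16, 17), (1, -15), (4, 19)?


Area = |x1(y2-y3) + x2(y3-y1) + x3(y1-y2)| / 2
= |16*(-15-19) + 1*(19-17) + 4*(17--15)| / 2
= 207

207


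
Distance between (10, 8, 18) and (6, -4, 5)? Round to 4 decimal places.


d = sqrt((6-10)^2 + (-4-8)^2 + (5-18)^2) = 18.1384

18.1384


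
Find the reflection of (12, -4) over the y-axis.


Reflection across y-axis: (x, y) -> (-x, y)
(12, -4) -> (-12, -4)

(-12, -4)


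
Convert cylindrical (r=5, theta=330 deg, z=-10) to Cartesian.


x = 5 * cos(330) = 4.3301
y = 5 * sin(330) = -2.5
z = -10

(4.3301, -2.5, -10)


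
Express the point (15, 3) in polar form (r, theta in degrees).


r = sqrt(15^2 + 3^2) = 15.2971
theta = atan2(3, 15) = 11.3099 degrees

r = 15.2971, theta = 11.3099 degrees


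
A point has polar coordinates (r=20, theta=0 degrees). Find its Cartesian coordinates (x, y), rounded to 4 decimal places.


x = 20 * cos(0) = 20
y = 20 * sin(0) = 0

(20, 0)


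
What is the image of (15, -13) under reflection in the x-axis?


Reflection across x-axis: (x, y) -> (x, -y)
(15, -13) -> (15, 13)

(15, 13)


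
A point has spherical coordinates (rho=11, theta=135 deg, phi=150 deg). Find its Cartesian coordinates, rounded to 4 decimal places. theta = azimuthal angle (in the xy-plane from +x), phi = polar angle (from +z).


x = 11 * sin(150) * cos(135) = -3.8891
y = 11 * sin(150) * sin(135) = 3.8891
z = 11 * cos(150) = -9.5263

(-3.8891, 3.8891, -9.5263)


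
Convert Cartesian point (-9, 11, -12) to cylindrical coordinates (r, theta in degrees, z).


r = sqrt((-9)^2 + 11^2) = 14.2127
theta = atan2(11, -9) = 129.2894 deg
z = -12

r = 14.2127, theta = 129.2894 deg, z = -12


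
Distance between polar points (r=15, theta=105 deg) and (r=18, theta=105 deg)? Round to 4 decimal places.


d = sqrt(r1^2 + r2^2 - 2*r1*r2*cos(t2-t1))
d = sqrt(15^2 + 18^2 - 2*15*18*cos(105-105)) = 3

3


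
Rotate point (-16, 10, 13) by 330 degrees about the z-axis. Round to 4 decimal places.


x' = -16*cos(330) - 10*sin(330) = -8.8564
y' = -16*sin(330) + 10*cos(330) = 16.6603
z' = 13

(-8.8564, 16.6603, 13)


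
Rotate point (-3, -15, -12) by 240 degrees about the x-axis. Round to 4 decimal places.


x' = -3
y' = -15*cos(240) - -12*sin(240) = -2.8923
z' = -15*sin(240) + -12*cos(240) = 18.9904

(-3, -2.8923, 18.9904)


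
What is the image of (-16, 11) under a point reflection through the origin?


Reflection through origin: (x, y) -> (-x, -y)
(-16, 11) -> (16, -11)

(16, -11)


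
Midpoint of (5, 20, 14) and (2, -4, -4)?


Midpoint = ((5+2)/2, (20+-4)/2, (14+-4)/2) = (3.5, 8, 5)

(3.5, 8, 5)


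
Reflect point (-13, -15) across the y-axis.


Reflection across y-axis: (x, y) -> (-x, y)
(-13, -15) -> (13, -15)

(13, -15)


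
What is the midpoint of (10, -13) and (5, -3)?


Midpoint = ((10+5)/2, (-13+-3)/2) = (7.5, -8)

(7.5, -8)


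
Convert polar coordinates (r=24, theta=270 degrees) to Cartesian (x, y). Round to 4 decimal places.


x = 24 * cos(270) = 0
y = 24 * sin(270) = -24

(0, -24)


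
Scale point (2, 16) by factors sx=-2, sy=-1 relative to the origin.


Scaling: (x*sx, y*sy) = (2*-2, 16*-1) = (-4, -16)

(-4, -16)


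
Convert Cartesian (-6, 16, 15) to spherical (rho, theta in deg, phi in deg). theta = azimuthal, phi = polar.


rho = sqrt((-6)^2 + 16^2 + 15^2) = 22.7376
theta = atan2(16, -6) = 110.556 deg
phi = acos(15/22.7376) = 48.7231 deg

rho = 22.7376, theta = 110.556 deg, phi = 48.7231 deg


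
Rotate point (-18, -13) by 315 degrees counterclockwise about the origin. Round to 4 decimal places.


x' = -18*cos(315) - -13*sin(315) = -21.9203
y' = -18*sin(315) + -13*cos(315) = 3.5355

(-21.9203, 3.5355)


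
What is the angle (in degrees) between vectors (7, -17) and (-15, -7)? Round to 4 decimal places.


dot = 7*-15 + -17*-7 = 14
|u| = 18.3848, |v| = 16.5529
cos(angle) = 0.046
angle = 87.3632 degrees

87.3632 degrees


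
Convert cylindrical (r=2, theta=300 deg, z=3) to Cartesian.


x = 2 * cos(300) = 1
y = 2 * sin(300) = -1.7321
z = 3

(1, -1.7321, 3)


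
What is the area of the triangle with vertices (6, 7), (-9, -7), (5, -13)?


Area = |x1(y2-y3) + x2(y3-y1) + x3(y1-y2)| / 2
= |6*(-7--13) + -9*(-13-7) + 5*(7--7)| / 2
= 143

143


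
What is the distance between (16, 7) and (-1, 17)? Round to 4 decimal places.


d = sqrt((-1-16)^2 + (17-7)^2) = 19.7231

19.7231


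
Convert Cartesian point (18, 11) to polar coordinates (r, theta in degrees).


r = sqrt(18^2 + 11^2) = 21.095
theta = atan2(11, 18) = 31.4296 degrees

r = 21.095, theta = 31.4296 degrees


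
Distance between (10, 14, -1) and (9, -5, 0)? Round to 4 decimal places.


d = sqrt((9-10)^2 + (-5-14)^2 + (0--1)^2) = 19.0526

19.0526


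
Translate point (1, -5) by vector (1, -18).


Translation: (x+dx, y+dy) = (1+1, -5+-18) = (2, -23)

(2, -23)


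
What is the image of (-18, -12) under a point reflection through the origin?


Reflection through origin: (x, y) -> (-x, -y)
(-18, -12) -> (18, 12)

(18, 12)


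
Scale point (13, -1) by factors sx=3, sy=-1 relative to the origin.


Scaling: (x*sx, y*sy) = (13*3, -1*-1) = (39, 1)

(39, 1)


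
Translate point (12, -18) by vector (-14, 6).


Translation: (x+dx, y+dy) = (12+-14, -18+6) = (-2, -12)

(-2, -12)


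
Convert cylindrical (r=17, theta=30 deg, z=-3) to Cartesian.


x = 17 * cos(30) = 14.7224
y = 17 * sin(30) = 8.5
z = -3

(14.7224, 8.5, -3)


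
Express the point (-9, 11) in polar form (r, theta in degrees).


r = sqrt((-9)^2 + 11^2) = 14.2127
theta = atan2(11, -9) = 129.2894 degrees

r = 14.2127, theta = 129.2894 degrees


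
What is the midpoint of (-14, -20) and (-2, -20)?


Midpoint = ((-14+-2)/2, (-20+-20)/2) = (-8, -20)

(-8, -20)


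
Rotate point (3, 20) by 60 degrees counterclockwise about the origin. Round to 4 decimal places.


x' = 3*cos(60) - 20*sin(60) = -15.8205
y' = 3*sin(60) + 20*cos(60) = 12.5981

(-15.8205, 12.5981)


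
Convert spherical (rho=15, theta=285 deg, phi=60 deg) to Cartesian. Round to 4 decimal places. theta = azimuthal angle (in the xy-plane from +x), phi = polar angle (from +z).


x = 15 * sin(60) * cos(285) = 3.3622
y = 15 * sin(60) * sin(285) = -12.5477
z = 15 * cos(60) = 7.5

(3.3622, -12.5477, 7.5)


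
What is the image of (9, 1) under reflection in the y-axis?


Reflection across y-axis: (x, y) -> (-x, y)
(9, 1) -> (-9, 1)

(-9, 1)


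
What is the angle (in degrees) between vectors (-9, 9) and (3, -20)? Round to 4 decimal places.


dot = -9*3 + 9*-20 = -207
|u| = 12.7279, |v| = 20.2237
cos(angle) = -0.8042
angle = 143.5308 degrees

143.5308 degrees


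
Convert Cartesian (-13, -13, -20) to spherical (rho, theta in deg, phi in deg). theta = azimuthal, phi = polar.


rho = sqrt((-13)^2 + (-13)^2 + (-20)^2) = 27.1662
theta = atan2(-13, -13) = 225 deg
phi = acos(-20/27.1662) = 137.4096 deg

rho = 27.1662, theta = 225 deg, phi = 137.4096 deg


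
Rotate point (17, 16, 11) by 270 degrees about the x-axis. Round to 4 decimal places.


x' = 17
y' = 16*cos(270) - 11*sin(270) = 11
z' = 16*sin(270) + 11*cos(270) = -16

(17, 11, -16)


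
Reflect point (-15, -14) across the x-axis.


Reflection across x-axis: (x, y) -> (x, -y)
(-15, -14) -> (-15, 14)

(-15, 14)


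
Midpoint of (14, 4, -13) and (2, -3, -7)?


Midpoint = ((14+2)/2, (4+-3)/2, (-13+-7)/2) = (8, 0.5, -10)

(8, 0.5, -10)


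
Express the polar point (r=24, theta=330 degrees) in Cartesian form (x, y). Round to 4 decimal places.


x = 24 * cos(330) = 20.7846
y = 24 * sin(330) = -12

(20.7846, -12)


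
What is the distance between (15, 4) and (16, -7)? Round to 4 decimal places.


d = sqrt((16-15)^2 + (-7-4)^2) = 11.0454

11.0454


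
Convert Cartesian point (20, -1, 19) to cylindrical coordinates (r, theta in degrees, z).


r = sqrt(20^2 + (-1)^2) = 20.025
theta = atan2(-1, 20) = 357.1376 deg
z = 19

r = 20.025, theta = 357.1376 deg, z = 19


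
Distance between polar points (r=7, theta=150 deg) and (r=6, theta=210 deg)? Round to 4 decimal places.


d = sqrt(r1^2 + r2^2 - 2*r1*r2*cos(t2-t1))
d = sqrt(7^2 + 6^2 - 2*7*6*cos(210-150)) = 6.5574

6.5574


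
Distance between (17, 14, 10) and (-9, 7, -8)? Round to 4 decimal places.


d = sqrt((-9-17)^2 + (7-14)^2 + (-8-10)^2) = 32.3883

32.3883


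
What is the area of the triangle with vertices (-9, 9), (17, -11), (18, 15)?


Area = |x1(y2-y3) + x2(y3-y1) + x3(y1-y2)| / 2
= |-9*(-11-15) + 17*(15-9) + 18*(9--11)| / 2
= 348

348


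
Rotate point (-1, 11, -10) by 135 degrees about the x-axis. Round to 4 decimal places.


x' = -1
y' = 11*cos(135) - -10*sin(135) = -0.7071
z' = 11*sin(135) + -10*cos(135) = 14.8492

(-1, -0.7071, 14.8492)


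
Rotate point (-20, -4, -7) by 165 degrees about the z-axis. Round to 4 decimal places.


x' = -20*cos(165) - -4*sin(165) = 20.3538
y' = -20*sin(165) + -4*cos(165) = -1.3127
z' = -7

(20.3538, -1.3127, -7)


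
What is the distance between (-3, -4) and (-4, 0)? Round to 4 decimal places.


d = sqrt((-4--3)^2 + (0--4)^2) = 4.1231

4.1231


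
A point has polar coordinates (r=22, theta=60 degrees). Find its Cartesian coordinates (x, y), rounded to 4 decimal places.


x = 22 * cos(60) = 11
y = 22 * sin(60) = 19.0526

(11, 19.0526)


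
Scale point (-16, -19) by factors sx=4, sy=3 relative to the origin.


Scaling: (x*sx, y*sy) = (-16*4, -19*3) = (-64, -57)

(-64, -57)


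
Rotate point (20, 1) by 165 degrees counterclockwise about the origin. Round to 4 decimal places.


x' = 20*cos(165) - 1*sin(165) = -19.5773
y' = 20*sin(165) + 1*cos(165) = 4.2105

(-19.5773, 4.2105)


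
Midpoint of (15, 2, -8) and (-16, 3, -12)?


Midpoint = ((15+-16)/2, (2+3)/2, (-8+-12)/2) = (-0.5, 2.5, -10)

(-0.5, 2.5, -10)


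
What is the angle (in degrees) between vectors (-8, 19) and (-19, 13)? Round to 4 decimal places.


dot = -8*-19 + 19*13 = 399
|u| = 20.6155, |v| = 23.0217
cos(angle) = 0.8407
angle = 32.786 degrees

32.786 degrees


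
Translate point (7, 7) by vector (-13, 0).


Translation: (x+dx, y+dy) = (7+-13, 7+0) = (-6, 7)

(-6, 7)


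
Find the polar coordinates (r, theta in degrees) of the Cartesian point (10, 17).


r = sqrt(10^2 + 17^2) = 19.7231
theta = atan2(17, 10) = 59.5345 degrees

r = 19.7231, theta = 59.5345 degrees


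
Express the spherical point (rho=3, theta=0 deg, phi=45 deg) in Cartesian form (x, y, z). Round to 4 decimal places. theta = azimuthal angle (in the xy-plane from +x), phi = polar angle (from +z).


x = 3 * sin(45) * cos(0) = 2.1213
y = 3 * sin(45) * sin(0) = 0
z = 3 * cos(45) = 2.1213

(2.1213, 0, 2.1213)


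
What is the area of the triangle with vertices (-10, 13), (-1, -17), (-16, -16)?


Area = |x1(y2-y3) + x2(y3-y1) + x3(y1-y2)| / 2
= |-10*(-17--16) + -1*(-16-13) + -16*(13--17)| / 2
= 220.5

220.5


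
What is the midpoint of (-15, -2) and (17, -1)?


Midpoint = ((-15+17)/2, (-2+-1)/2) = (1, -1.5)

(1, -1.5)


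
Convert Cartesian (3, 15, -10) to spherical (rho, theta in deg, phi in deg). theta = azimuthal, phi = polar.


rho = sqrt(3^2 + 15^2 + (-10)^2) = 18.2757
theta = atan2(15, 3) = 78.6901 deg
phi = acos(-10/18.2757) = 123.1735 deg

rho = 18.2757, theta = 78.6901 deg, phi = 123.1735 deg


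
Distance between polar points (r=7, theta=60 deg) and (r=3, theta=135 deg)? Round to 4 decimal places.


d = sqrt(r1^2 + r2^2 - 2*r1*r2*cos(t2-t1))
d = sqrt(7^2 + 3^2 - 2*7*3*cos(135-60)) = 6.8651

6.8651


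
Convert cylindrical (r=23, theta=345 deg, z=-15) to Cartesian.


x = 23 * cos(345) = 22.2163
y = 23 * sin(345) = -5.9528
z = -15

(22.2163, -5.9528, -15)


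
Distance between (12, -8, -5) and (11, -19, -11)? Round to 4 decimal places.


d = sqrt((11-12)^2 + (-19--8)^2 + (-11--5)^2) = 12.5698

12.5698


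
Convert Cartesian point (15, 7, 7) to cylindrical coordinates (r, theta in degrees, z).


r = sqrt(15^2 + 7^2) = 16.5529
theta = atan2(7, 15) = 25.0169 deg
z = 7

r = 16.5529, theta = 25.0169 deg, z = 7


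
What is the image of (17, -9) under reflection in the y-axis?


Reflection across y-axis: (x, y) -> (-x, y)
(17, -9) -> (-17, -9)

(-17, -9)


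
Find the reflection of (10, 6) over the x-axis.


Reflection across x-axis: (x, y) -> (x, -y)
(10, 6) -> (10, -6)

(10, -6)


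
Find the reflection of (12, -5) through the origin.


Reflection through origin: (x, y) -> (-x, -y)
(12, -5) -> (-12, 5)

(-12, 5)


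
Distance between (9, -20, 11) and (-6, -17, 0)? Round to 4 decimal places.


d = sqrt((-6-9)^2 + (-17--20)^2 + (0-11)^2) = 18.8414

18.8414


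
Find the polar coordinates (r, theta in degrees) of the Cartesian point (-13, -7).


r = sqrt((-13)^2 + (-7)^2) = 14.7648
theta = atan2(-7, -13) = 208.3008 degrees

r = 14.7648, theta = 208.3008 degrees


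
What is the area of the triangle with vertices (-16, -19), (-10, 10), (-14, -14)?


Area = |x1(y2-y3) + x2(y3-y1) + x3(y1-y2)| / 2
= |-16*(10--14) + -10*(-14--19) + -14*(-19-10)| / 2
= 14

14


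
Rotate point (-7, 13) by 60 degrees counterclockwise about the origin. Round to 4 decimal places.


x' = -7*cos(60) - 13*sin(60) = -14.7583
y' = -7*sin(60) + 13*cos(60) = 0.4378

(-14.7583, 0.4378)


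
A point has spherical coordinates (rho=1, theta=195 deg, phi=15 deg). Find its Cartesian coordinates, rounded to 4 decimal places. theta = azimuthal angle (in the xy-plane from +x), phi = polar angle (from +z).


x = 1 * sin(15) * cos(195) = -0.25
y = 1 * sin(15) * sin(195) = -0.067
z = 1 * cos(15) = 0.9659

(-0.25, -0.067, 0.9659)


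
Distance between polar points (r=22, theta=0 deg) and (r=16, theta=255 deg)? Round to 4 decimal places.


d = sqrt(r1^2 + r2^2 - 2*r1*r2*cos(t2-t1))
d = sqrt(22^2 + 16^2 - 2*22*16*cos(255-0)) = 30.3679

30.3679


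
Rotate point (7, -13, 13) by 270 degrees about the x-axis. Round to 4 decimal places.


x' = 7
y' = -13*cos(270) - 13*sin(270) = 13
z' = -13*sin(270) + 13*cos(270) = 13

(7, 13, 13)


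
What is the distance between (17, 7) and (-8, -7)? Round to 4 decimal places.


d = sqrt((-8-17)^2 + (-7-7)^2) = 28.6531

28.6531


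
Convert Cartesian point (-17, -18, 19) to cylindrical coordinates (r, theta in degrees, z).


r = sqrt((-17)^2 + (-18)^2) = 24.7588
theta = atan2(-18, -17) = 226.6366 deg
z = 19

r = 24.7588, theta = 226.6366 deg, z = 19


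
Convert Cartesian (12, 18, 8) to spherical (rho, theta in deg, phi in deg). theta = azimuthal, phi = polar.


rho = sqrt(12^2 + 18^2 + 8^2) = 23.0651
theta = atan2(18, 12) = 56.3099 deg
phi = acos(8/23.0651) = 69.7056 deg

rho = 23.0651, theta = 56.3099 deg, phi = 69.7056 deg


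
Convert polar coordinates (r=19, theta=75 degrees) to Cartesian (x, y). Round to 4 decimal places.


x = 19 * cos(75) = 4.9176
y = 19 * sin(75) = 18.3526

(4.9176, 18.3526)


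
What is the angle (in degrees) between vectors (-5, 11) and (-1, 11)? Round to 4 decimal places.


dot = -5*-1 + 11*11 = 126
|u| = 12.083, |v| = 11.0454
cos(angle) = 0.9441
angle = 19.2495 degrees

19.2495 degrees


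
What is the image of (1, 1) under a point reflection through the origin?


Reflection through origin: (x, y) -> (-x, -y)
(1, 1) -> (-1, -1)

(-1, -1)


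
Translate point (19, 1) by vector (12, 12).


Translation: (x+dx, y+dy) = (19+12, 1+12) = (31, 13)

(31, 13)


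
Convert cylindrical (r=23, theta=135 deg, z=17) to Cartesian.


x = 23 * cos(135) = -16.2635
y = 23 * sin(135) = 16.2635
z = 17

(-16.2635, 16.2635, 17)


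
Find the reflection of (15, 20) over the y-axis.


Reflection across y-axis: (x, y) -> (-x, y)
(15, 20) -> (-15, 20)

(-15, 20)


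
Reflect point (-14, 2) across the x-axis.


Reflection across x-axis: (x, y) -> (x, -y)
(-14, 2) -> (-14, -2)

(-14, -2)


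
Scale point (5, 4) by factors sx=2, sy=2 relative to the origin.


Scaling: (x*sx, y*sy) = (5*2, 4*2) = (10, 8)

(10, 8)


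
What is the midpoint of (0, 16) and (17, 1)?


Midpoint = ((0+17)/2, (16+1)/2) = (8.5, 8.5)

(8.5, 8.5)


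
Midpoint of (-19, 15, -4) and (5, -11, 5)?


Midpoint = ((-19+5)/2, (15+-11)/2, (-4+5)/2) = (-7, 2, 0.5)

(-7, 2, 0.5)


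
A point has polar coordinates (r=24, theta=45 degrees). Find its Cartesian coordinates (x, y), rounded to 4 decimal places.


x = 24 * cos(45) = 16.9706
y = 24 * sin(45) = 16.9706

(16.9706, 16.9706)


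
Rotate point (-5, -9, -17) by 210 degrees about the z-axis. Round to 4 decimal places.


x' = -5*cos(210) - -9*sin(210) = -0.1699
y' = -5*sin(210) + -9*cos(210) = 10.2942
z' = -17

(-0.1699, 10.2942, -17)


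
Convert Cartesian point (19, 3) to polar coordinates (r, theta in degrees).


r = sqrt(19^2 + 3^2) = 19.2354
theta = atan2(3, 19) = 8.9726 degrees

r = 19.2354, theta = 8.9726 degrees


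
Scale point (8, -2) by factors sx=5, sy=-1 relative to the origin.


Scaling: (x*sx, y*sy) = (8*5, -2*-1) = (40, 2)

(40, 2)


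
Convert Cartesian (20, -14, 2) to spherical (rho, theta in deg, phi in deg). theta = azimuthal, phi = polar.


rho = sqrt(20^2 + (-14)^2 + 2^2) = 24.4949
theta = atan2(-14, 20) = 325.008 deg
phi = acos(2/24.4949) = 85.3166 deg

rho = 24.4949, theta = 325.008 deg, phi = 85.3166 deg


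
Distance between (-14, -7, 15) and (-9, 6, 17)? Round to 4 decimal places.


d = sqrt((-9--14)^2 + (6--7)^2 + (17-15)^2) = 14.0712

14.0712


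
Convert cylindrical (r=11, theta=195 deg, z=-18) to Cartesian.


x = 11 * cos(195) = -10.6252
y = 11 * sin(195) = -2.847
z = -18

(-10.6252, -2.847, -18)


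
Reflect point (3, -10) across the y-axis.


Reflection across y-axis: (x, y) -> (-x, y)
(3, -10) -> (-3, -10)

(-3, -10)


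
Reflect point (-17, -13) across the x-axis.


Reflection across x-axis: (x, y) -> (x, -y)
(-17, -13) -> (-17, 13)

(-17, 13)


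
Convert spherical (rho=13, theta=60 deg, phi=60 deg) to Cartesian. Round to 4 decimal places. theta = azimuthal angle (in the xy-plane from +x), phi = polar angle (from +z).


x = 13 * sin(60) * cos(60) = 5.6292
y = 13 * sin(60) * sin(60) = 9.75
z = 13 * cos(60) = 6.5

(5.6292, 9.75, 6.5)


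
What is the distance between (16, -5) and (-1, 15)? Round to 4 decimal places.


d = sqrt((-1-16)^2 + (15--5)^2) = 26.2488

26.2488


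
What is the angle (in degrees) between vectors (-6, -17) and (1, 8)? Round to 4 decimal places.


dot = -6*1 + -17*8 = -142
|u| = 18.0278, |v| = 8.0623
cos(angle) = -0.977
angle = 167.685 degrees

167.685 degrees


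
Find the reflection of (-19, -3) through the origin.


Reflection through origin: (x, y) -> (-x, -y)
(-19, -3) -> (19, 3)

(19, 3)


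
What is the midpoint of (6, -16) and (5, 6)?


Midpoint = ((6+5)/2, (-16+6)/2) = (5.5, -5)

(5.5, -5)


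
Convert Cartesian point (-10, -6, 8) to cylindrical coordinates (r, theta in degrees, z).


r = sqrt((-10)^2 + (-6)^2) = 11.6619
theta = atan2(-6, -10) = 210.9638 deg
z = 8

r = 11.6619, theta = 210.9638 deg, z = 8


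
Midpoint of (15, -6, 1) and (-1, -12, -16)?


Midpoint = ((15+-1)/2, (-6+-12)/2, (1+-16)/2) = (7, -9, -7.5)

(7, -9, -7.5)


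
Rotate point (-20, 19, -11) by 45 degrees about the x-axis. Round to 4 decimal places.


x' = -20
y' = 19*cos(45) - -11*sin(45) = 21.2132
z' = 19*sin(45) + -11*cos(45) = 5.6569

(-20, 21.2132, 5.6569)


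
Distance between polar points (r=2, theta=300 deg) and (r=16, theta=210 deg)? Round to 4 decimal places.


d = sqrt(r1^2 + r2^2 - 2*r1*r2*cos(t2-t1))
d = sqrt(2^2 + 16^2 - 2*2*16*cos(210-300)) = 16.1245

16.1245


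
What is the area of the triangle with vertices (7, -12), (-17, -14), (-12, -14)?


Area = |x1(y2-y3) + x2(y3-y1) + x3(y1-y2)| / 2
= |7*(-14--14) + -17*(-14--12) + -12*(-12--14)| / 2
= 5

5


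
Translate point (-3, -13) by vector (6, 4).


Translation: (x+dx, y+dy) = (-3+6, -13+4) = (3, -9)

(3, -9)


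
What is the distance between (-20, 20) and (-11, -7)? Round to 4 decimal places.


d = sqrt((-11--20)^2 + (-7-20)^2) = 28.4605

28.4605


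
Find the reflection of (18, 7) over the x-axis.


Reflection across x-axis: (x, y) -> (x, -y)
(18, 7) -> (18, -7)

(18, -7)


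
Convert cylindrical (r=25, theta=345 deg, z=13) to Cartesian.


x = 25 * cos(345) = 24.1481
y = 25 * sin(345) = -6.4705
z = 13

(24.1481, -6.4705, 13)


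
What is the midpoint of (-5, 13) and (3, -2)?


Midpoint = ((-5+3)/2, (13+-2)/2) = (-1, 5.5)

(-1, 5.5)


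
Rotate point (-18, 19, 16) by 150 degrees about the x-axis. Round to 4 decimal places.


x' = -18
y' = 19*cos(150) - 16*sin(150) = -24.4545
z' = 19*sin(150) + 16*cos(150) = -4.3564

(-18, -24.4545, -4.3564)


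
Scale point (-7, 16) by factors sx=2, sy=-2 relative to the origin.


Scaling: (x*sx, y*sy) = (-7*2, 16*-2) = (-14, -32)

(-14, -32)


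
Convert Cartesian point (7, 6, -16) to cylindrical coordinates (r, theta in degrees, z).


r = sqrt(7^2 + 6^2) = 9.2195
theta = atan2(6, 7) = 40.6013 deg
z = -16

r = 9.2195, theta = 40.6013 deg, z = -16


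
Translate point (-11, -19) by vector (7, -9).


Translation: (x+dx, y+dy) = (-11+7, -19+-9) = (-4, -28)

(-4, -28)


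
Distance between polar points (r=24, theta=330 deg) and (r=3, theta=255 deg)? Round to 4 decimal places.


d = sqrt(r1^2 + r2^2 - 2*r1*r2*cos(t2-t1))
d = sqrt(24^2 + 3^2 - 2*24*3*cos(255-330)) = 23.4036

23.4036


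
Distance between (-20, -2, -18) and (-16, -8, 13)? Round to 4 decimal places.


d = sqrt((-16--20)^2 + (-8--2)^2 + (13--18)^2) = 31.8277

31.8277


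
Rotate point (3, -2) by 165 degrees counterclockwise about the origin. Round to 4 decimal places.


x' = 3*cos(165) - -2*sin(165) = -2.3801
y' = 3*sin(165) + -2*cos(165) = 2.7083

(-2.3801, 2.7083)


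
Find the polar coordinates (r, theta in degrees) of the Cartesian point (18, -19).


r = sqrt(18^2 + (-19)^2) = 26.1725
theta = atan2(-19, 18) = 313.4518 degrees

r = 26.1725, theta = 313.4518 degrees


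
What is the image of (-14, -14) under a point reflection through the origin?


Reflection through origin: (x, y) -> (-x, -y)
(-14, -14) -> (14, 14)

(14, 14)


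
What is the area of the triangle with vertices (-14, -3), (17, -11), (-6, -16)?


Area = |x1(y2-y3) + x2(y3-y1) + x3(y1-y2)| / 2
= |-14*(-11--16) + 17*(-16--3) + -6*(-3--11)| / 2
= 169.5

169.5


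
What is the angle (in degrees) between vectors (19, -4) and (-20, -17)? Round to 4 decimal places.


dot = 19*-20 + -4*-17 = -312
|u| = 19.4165, |v| = 26.2488
cos(angle) = -0.6122
angle = 127.7468 degrees

127.7468 degrees


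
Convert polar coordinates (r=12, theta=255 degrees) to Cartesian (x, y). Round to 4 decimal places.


x = 12 * cos(255) = -3.1058
y = 12 * sin(255) = -11.5911

(-3.1058, -11.5911)


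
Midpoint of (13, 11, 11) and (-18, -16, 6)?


Midpoint = ((13+-18)/2, (11+-16)/2, (11+6)/2) = (-2.5, -2.5, 8.5)

(-2.5, -2.5, 8.5)


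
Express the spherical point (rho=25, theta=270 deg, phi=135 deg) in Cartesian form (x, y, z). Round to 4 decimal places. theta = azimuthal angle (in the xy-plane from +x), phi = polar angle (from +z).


x = 25 * sin(135) * cos(270) = 0
y = 25 * sin(135) * sin(270) = -17.6777
z = 25 * cos(135) = -17.6777

(0, -17.6777, -17.6777)


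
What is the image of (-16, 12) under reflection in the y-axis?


Reflection across y-axis: (x, y) -> (-x, y)
(-16, 12) -> (16, 12)

(16, 12)


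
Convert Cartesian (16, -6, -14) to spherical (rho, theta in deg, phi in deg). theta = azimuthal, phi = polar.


rho = sqrt(16^2 + (-6)^2 + (-14)^2) = 22.0907
theta = atan2(-6, 16) = 339.444 deg
phi = acos(-14/22.0907) = 129.3274 deg

rho = 22.0907, theta = 339.444 deg, phi = 129.3274 deg


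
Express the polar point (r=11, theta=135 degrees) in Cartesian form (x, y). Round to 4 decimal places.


x = 11 * cos(135) = -7.7782
y = 11 * sin(135) = 7.7782

(-7.7782, 7.7782)


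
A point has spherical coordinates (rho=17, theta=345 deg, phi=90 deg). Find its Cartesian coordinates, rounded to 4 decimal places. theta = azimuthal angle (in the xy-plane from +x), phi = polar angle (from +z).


x = 17 * sin(90) * cos(345) = 16.4207
y = 17 * sin(90) * sin(345) = -4.3999
z = 17 * cos(90) = 0

(16.4207, -4.3999, 0)


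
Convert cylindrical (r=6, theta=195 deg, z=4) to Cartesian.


x = 6 * cos(195) = -5.7956
y = 6 * sin(195) = -1.5529
z = 4

(-5.7956, -1.5529, 4)


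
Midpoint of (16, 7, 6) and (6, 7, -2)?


Midpoint = ((16+6)/2, (7+7)/2, (6+-2)/2) = (11, 7, 2)

(11, 7, 2)


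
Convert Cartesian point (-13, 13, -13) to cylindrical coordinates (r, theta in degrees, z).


r = sqrt((-13)^2 + 13^2) = 18.3848
theta = atan2(13, -13) = 135 deg
z = -13

r = 18.3848, theta = 135 deg, z = -13


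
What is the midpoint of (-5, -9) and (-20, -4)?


Midpoint = ((-5+-20)/2, (-9+-4)/2) = (-12.5, -6.5)

(-12.5, -6.5)


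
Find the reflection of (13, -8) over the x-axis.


Reflection across x-axis: (x, y) -> (x, -y)
(13, -8) -> (13, 8)

(13, 8)


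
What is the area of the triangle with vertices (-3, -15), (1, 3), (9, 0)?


Area = |x1(y2-y3) + x2(y3-y1) + x3(y1-y2)| / 2
= |-3*(3-0) + 1*(0--15) + 9*(-15-3)| / 2
= 78

78


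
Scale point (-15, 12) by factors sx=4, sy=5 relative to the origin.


Scaling: (x*sx, y*sy) = (-15*4, 12*5) = (-60, 60)

(-60, 60)


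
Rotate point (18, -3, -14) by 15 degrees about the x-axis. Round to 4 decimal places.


x' = 18
y' = -3*cos(15) - -14*sin(15) = 0.7257
z' = -3*sin(15) + -14*cos(15) = -14.2994

(18, 0.7257, -14.2994)


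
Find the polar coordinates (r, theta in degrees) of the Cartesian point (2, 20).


r = sqrt(2^2 + 20^2) = 20.0998
theta = atan2(20, 2) = 84.2894 degrees

r = 20.0998, theta = 84.2894 degrees


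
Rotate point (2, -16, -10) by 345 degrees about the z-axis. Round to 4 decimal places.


x' = 2*cos(345) - -16*sin(345) = -2.2093
y' = 2*sin(345) + -16*cos(345) = -15.9725
z' = -10

(-2.2093, -15.9725, -10)


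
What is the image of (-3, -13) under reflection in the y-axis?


Reflection across y-axis: (x, y) -> (-x, y)
(-3, -13) -> (3, -13)

(3, -13)


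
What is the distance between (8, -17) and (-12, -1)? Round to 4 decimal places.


d = sqrt((-12-8)^2 + (-1--17)^2) = 25.6125

25.6125


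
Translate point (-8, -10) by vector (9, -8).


Translation: (x+dx, y+dy) = (-8+9, -10+-8) = (1, -18)

(1, -18)


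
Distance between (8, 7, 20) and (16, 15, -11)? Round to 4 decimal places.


d = sqrt((16-8)^2 + (15-7)^2 + (-11-20)^2) = 33

33


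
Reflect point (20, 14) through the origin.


Reflection through origin: (x, y) -> (-x, -y)
(20, 14) -> (-20, -14)

(-20, -14)


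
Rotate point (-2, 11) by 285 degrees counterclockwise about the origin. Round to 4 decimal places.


x' = -2*cos(285) - 11*sin(285) = 10.1075
y' = -2*sin(285) + 11*cos(285) = 4.7789

(10.1075, 4.7789)


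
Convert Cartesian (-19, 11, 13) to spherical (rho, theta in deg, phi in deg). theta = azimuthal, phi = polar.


rho = sqrt((-19)^2 + 11^2 + 13^2) = 25.5147
theta = atan2(11, -19) = 149.9314 deg
phi = acos(13/25.5147) = 59.3688 deg

rho = 25.5147, theta = 149.9314 deg, phi = 59.3688 deg


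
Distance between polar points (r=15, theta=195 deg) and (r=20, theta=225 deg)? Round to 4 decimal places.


d = sqrt(r1^2 + r2^2 - 2*r1*r2*cos(t2-t1))
d = sqrt(15^2 + 20^2 - 2*15*20*cos(225-195)) = 10.2657

10.2657


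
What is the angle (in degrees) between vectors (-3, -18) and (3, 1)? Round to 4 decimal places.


dot = -3*3 + -18*1 = -27
|u| = 18.2483, |v| = 3.1623
cos(angle) = -0.4679
angle = 117.8973 degrees

117.8973 degrees


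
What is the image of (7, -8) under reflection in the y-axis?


Reflection across y-axis: (x, y) -> (-x, y)
(7, -8) -> (-7, -8)

(-7, -8)


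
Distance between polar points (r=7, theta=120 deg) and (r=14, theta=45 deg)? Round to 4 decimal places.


d = sqrt(r1^2 + r2^2 - 2*r1*r2*cos(t2-t1))
d = sqrt(7^2 + 14^2 - 2*7*14*cos(45-120)) = 13.9381

13.9381


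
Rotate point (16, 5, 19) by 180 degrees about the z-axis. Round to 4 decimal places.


x' = 16*cos(180) - 5*sin(180) = -16
y' = 16*sin(180) + 5*cos(180) = -5
z' = 19

(-16, -5, 19)


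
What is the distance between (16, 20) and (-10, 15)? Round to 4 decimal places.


d = sqrt((-10-16)^2 + (15-20)^2) = 26.4764

26.4764


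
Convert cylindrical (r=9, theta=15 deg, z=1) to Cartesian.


x = 9 * cos(15) = 8.6933
y = 9 * sin(15) = 2.3294
z = 1

(8.6933, 2.3294, 1)


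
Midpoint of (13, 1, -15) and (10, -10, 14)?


Midpoint = ((13+10)/2, (1+-10)/2, (-15+14)/2) = (11.5, -4.5, -0.5)

(11.5, -4.5, -0.5)


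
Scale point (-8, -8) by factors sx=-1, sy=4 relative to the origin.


Scaling: (x*sx, y*sy) = (-8*-1, -8*4) = (8, -32)

(8, -32)


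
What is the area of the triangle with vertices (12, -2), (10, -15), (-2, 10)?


Area = |x1(y2-y3) + x2(y3-y1) + x3(y1-y2)| / 2
= |12*(-15-10) + 10*(10--2) + -2*(-2--15)| / 2
= 103

103


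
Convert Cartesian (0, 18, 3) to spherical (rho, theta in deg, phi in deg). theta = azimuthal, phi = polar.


rho = sqrt(0^2 + 18^2 + 3^2) = 18.2483
theta = atan2(18, 0) = 90 deg
phi = acos(3/18.2483) = 80.5377 deg

rho = 18.2483, theta = 90 deg, phi = 80.5377 deg


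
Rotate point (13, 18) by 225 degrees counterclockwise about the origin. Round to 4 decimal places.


x' = 13*cos(225) - 18*sin(225) = 3.5355
y' = 13*sin(225) + 18*cos(225) = -21.9203

(3.5355, -21.9203)


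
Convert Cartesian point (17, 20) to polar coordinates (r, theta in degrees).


r = sqrt(17^2 + 20^2) = 26.2488
theta = atan2(20, 17) = 49.6355 degrees

r = 26.2488, theta = 49.6355 degrees


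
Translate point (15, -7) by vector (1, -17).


Translation: (x+dx, y+dy) = (15+1, -7+-17) = (16, -24)

(16, -24)


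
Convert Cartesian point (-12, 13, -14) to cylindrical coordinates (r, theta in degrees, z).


r = sqrt((-12)^2 + 13^2) = 17.6918
theta = atan2(13, -12) = 132.7094 deg
z = -14

r = 17.6918, theta = 132.7094 deg, z = -14


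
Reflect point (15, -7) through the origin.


Reflection through origin: (x, y) -> (-x, -y)
(15, -7) -> (-15, 7)

(-15, 7)


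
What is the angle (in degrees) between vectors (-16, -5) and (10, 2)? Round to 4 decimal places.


dot = -16*10 + -5*2 = -170
|u| = 16.7631, |v| = 10.198
cos(angle) = -0.9944
angle = 173.9559 degrees

173.9559 degrees


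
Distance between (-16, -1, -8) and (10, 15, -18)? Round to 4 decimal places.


d = sqrt((10--16)^2 + (15--1)^2 + (-18--8)^2) = 32.1248

32.1248


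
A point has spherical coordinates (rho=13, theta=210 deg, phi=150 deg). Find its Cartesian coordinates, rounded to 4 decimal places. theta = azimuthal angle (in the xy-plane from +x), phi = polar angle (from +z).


x = 13 * sin(150) * cos(210) = -5.6292
y = 13 * sin(150) * sin(210) = -3.25
z = 13 * cos(150) = -11.2583

(-5.6292, -3.25, -11.2583)


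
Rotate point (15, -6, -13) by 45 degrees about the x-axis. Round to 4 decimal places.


x' = 15
y' = -6*cos(45) - -13*sin(45) = 4.9497
z' = -6*sin(45) + -13*cos(45) = -13.435

(15, 4.9497, -13.435)


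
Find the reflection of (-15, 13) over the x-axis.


Reflection across x-axis: (x, y) -> (x, -y)
(-15, 13) -> (-15, -13)

(-15, -13)


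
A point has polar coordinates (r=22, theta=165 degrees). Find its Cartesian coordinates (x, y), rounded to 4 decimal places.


x = 22 * cos(165) = -21.2504
y = 22 * sin(165) = 5.694

(-21.2504, 5.694)


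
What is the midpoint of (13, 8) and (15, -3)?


Midpoint = ((13+15)/2, (8+-3)/2) = (14, 2.5)

(14, 2.5)


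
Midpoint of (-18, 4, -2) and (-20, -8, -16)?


Midpoint = ((-18+-20)/2, (4+-8)/2, (-2+-16)/2) = (-19, -2, -9)

(-19, -2, -9)


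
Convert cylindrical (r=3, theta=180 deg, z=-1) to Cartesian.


x = 3 * cos(180) = -3
y = 3 * sin(180) = 0
z = -1

(-3, 0, -1)


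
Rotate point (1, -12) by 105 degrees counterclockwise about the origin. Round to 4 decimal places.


x' = 1*cos(105) - -12*sin(105) = 11.3323
y' = 1*sin(105) + -12*cos(105) = 4.0718

(11.3323, 4.0718)


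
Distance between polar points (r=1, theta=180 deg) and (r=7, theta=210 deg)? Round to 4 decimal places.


d = sqrt(r1^2 + r2^2 - 2*r1*r2*cos(t2-t1))
d = sqrt(1^2 + 7^2 - 2*1*7*cos(210-180)) = 6.1543

6.1543


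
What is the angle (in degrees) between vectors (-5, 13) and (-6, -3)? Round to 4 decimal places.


dot = -5*-6 + 13*-3 = -9
|u| = 13.9284, |v| = 6.7082
cos(angle) = -0.0963
angle = 95.5275 degrees

95.5275 degrees


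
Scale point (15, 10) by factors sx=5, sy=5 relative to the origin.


Scaling: (x*sx, y*sy) = (15*5, 10*5) = (75, 50)

(75, 50)


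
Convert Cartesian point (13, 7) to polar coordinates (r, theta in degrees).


r = sqrt(13^2 + 7^2) = 14.7648
theta = atan2(7, 13) = 28.3008 degrees

r = 14.7648, theta = 28.3008 degrees
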